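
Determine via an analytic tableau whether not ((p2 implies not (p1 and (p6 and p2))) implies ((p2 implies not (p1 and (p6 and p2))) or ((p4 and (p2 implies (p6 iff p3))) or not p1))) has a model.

Unsatisfiable

Initial set: {not ((p2 implies not (p1 and (p6 and p2))) implies ((p2 implies not (p1 and (p6 and p2))) or ((p4 and (p2 implies (p6 iff p3))) or not p1)))}.
not ((p2 implies not (p1 and (p6 and p2))) implies ((p2 implies not (p1 and (p6 and p2))) or ((p4 and (p2 implies (p6 iff p3))) or not p1))): α-rule — add (p2 implies not (p1 and (p6 and p2))), not ((p2 implies not (p1 and (p6 and p2))) or ((p4 and (p2 implies (p6 iff p3))) or not p1)).
not ((p2 implies not (p1 and (p6 and p2))) or ((p4 and (p2 implies (p6 iff p3))) or not p1)): α-rule — add not (p2 implies not (p1 and (p6 and p2))), not ((p4 and (p2 implies (p6 iff p3))) or not p1).
not (p2 implies not (p1 and (p6 and p2))): α-rule — add p2, not not (p1 and (p6 and p2)).
not ((p4 and (p2 implies (p6 iff p3))) or not p1): α-rule — add not (p4 and (p2 implies (p6 iff p3))), not not p1.
not not (p1 and (p6 and p2)): α-rule — add p1, (p6 and p2).
(p6 and p2): α-rule — add p6, p2.
(p2 implies not (p1 and (p6 and p2))): β-rule — branch into not p2  //  not (p1 and (p6 and p2)).
  branch 1 (add not p2):
    × closes — contains both p2 and not p2.
  branch 2 (add not (p1 and (p6 and p2))):
    not (p4 and (p2 implies (p6 iff p3))): β-rule — branch into not p4  //  not (p2 implies (p6 iff p3)).
      branch 2.1 (add not p4):
        not (p1 and (p6 and p2)): β-rule — branch into not p1  //  not (p6 and p2).
          branch 2.1.1 (add not p1):
            × closes — contains both p1 and not p1.
          branch 2.1.2 (add not (p6 and p2)):
            not (p6 and p2): β-rule — branch into not p6  //  not p2.
              branch 2.1.2.1 (add not p6):
                × closes — contains both p6 and not p6.
              branch 2.1.2.2 (add not p2):
                × closes — contains both p2 and not p2.
      branch 2.2 (add not (p2 implies (p6 iff p3))):
        not (p2 implies (p6 iff p3)): α-rule — add p2, not (p6 iff p3).
        not (p1 and (p6 and p2)): β-rule — branch into not p1  //  not (p6 and p2).
          branch 2.2.1 (add not p1):
            × closes — contains both p1 and not p1.
          branch 2.2.2 (add not (p6 and p2)):
            not (p6 iff p3): β-rule — branch into p6, not p3  //  not p6, p3.
              branch 2.2.2.1 (add p6, not p3):
                not (p6 and p2): β-rule — branch into not p6  //  not p2.
                  branch 2.2.2.1.1 (add not p6):
                    × closes — contains both p6 and not p6.
                  branch 2.2.2.1.2 (add not p2):
                    × closes — contains both p2 and not p2.
              branch 2.2.2.2 (add not p6, p3):
                × closes — contains both p6 and not p6.
All 8 branches close.
Every branch closed; the formula is unsatisfiable.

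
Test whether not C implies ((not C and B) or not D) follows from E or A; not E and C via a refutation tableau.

Initial set: {(E or A); (not E and C); not (not C implies ((not C and B) or not D))}.
(not E and C): α-rule — add not E, C.
not (not C implies ((not C and B) or not D)): α-rule — add not C, not ((not C and B) or not D).
× closes — contains both C and not C.
All 1 branch closes.
Every branch closed, so the premises entail the conclusion.

Yes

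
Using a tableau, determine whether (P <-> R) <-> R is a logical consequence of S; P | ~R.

No

Initial set: {T S; T (P | ~R); F ((P <-> R) <-> R)}.
T (P | ~R): β-rule — branch into T P  //  T ~R.
  branch 1 (add T P):
    F ((P <-> R) <-> R): β-rule — branch into T (P <-> R), F R  //  F (P <-> R), T R.
      branch 1.1 (add T (P <-> R), F R):
        T (P <-> R): β-rule — branch into T P, T R  //  F P, F R.
          branch 1.1.1 (add T P, T R):
            × closes — contains both R and ~R.
          branch 1.1.2 (add F P, F R):
            × closes — contains both P and ~P.
      branch 1.2 (add F (P <-> R), T R):
        F (P <-> R): β-rule — branch into T P, F R  //  F P, T R.
          branch 1.2.1 (add T P, F R):
            × closes — contains both R and ~R.
          branch 1.2.2 (add F P, T R):
            × closes — contains both P and ~P.
  branch 2 (add T ~R):
    F ((P <-> R) <-> R): β-rule — branch into T (P <-> R), F R  //  F (P <-> R), T R.
      branch 2.1 (add T (P <-> R), F R):
        T (P <-> R): β-rule — branch into T P, T R  //  F P, F R.
          branch 2.1.1 (add T P, T R):
            × closes — contains both R and ~R.
          branch 2.1.2 (add F P, F R):
            ○ open, literals {P=false, R=false, S=true}.
      branch 2.2 (add F (P <-> R), T R):
        × closes — contains both R and ~R.
6 branches closed, 1 open.
An open branch gives a countermodel: P=false, R=false, S=true (unmentioned atoms arbitrary); the premises hold there but the conclusion fails.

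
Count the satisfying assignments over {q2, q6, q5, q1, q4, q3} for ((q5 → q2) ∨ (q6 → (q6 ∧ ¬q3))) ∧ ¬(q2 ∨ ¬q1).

Initial set: {(((q5 → q2) ∨ (q6 → (q6 ∧ ¬q3))) ∧ ¬(q2 ∨ ¬q1))}.
(((q5 → q2) ∨ (q6 → (q6 ∧ ¬q3))) ∧ ¬(q2 ∨ ¬q1)): α-rule — add ((q5 → q2) ∨ (q6 → (q6 ∧ ¬q3))), ¬(q2 ∨ ¬q1).
¬(q2 ∨ ¬q1): α-rule — add ¬q2, ¬¬q1.
((q5 → q2) ∨ (q6 → (q6 ∧ ¬q3))): β-rule — branch into (q5 → q2)  //  (q6 → (q6 ∧ ¬q3)).
  branch 1 (add (q5 → q2)):
    (q5 → q2): β-rule — branch into ¬q5  //  q2.
      branch 1.1 (add ¬q5):
        ○ open, literals {q1=1, q2=0, q5=0}.
      branch 1.2 (add q2):
        × closes — contains both q2 and ¬q2.
  branch 2 (add (q6 → (q6 ∧ ¬q3))):
    (q6 → (q6 ∧ ¬q3)): β-rule — branch into ¬q6  //  (q6 ∧ ¬q3).
      branch 2.1 (add ¬q6):
        ○ open, literals {q1=1, q2=0, q6=0}.
      branch 2.2 (add (q6 ∧ ¬q3)):
        (q6 ∧ ¬q3): α-rule — add q6, ¬q3.
        ○ open, literals {q1=1, q2=0, q3=0, q6=1}.
1 branch closed, 3 open.
Each open branch fixes some atoms; the unmentioned ones are free. Counting distinct full assignments: branch {q1=1, q2=0, q5=0} (q6, q4, q3) contributes 8 new; branch {q1=1, q2=0, q6=0} (q5, q4, q3) contributes 4 new; branch {q1=1, q2=0, q3=0, q6=1} (q5, q4) contributes 2 new. Total: 14.

14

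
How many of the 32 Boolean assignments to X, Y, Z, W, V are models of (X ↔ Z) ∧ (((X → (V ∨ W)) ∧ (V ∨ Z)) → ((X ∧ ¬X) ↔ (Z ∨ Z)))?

Initial set: {T ((X ↔ Z) ∧ (((X → (V ∨ W)) ∧ (V ∨ Z)) → ((X ∧ ¬X) ↔ (Z ∨ Z))))}.
T ((X ↔ Z) ∧ (((X → (V ∨ W)) ∧ (V ∨ Z)) → ((X ∧ ¬X) ↔ (Z ∨ Z)))): α-rule — add T (X ↔ Z), T (((X → (V ∨ W)) ∧ (V ∨ Z)) → ((X ∧ ¬X) ↔ (Z ∨ Z))).
T (X ↔ Z): β-rule — branch into T X, T Z  //  F X, F Z.
  branch 1 (add T X, T Z):
    T (((X → (V ∨ W)) ∧ (V ∨ Z)) → ((X ∧ ¬X) ↔ (Z ∨ Z))): β-rule — branch into F ((X → (V ∨ W)) ∧ (V ∨ Z))  //  T ((X ∧ ¬X) ↔ (Z ∨ Z)).
      branch 1.1 (add F ((X → (V ∨ W)) ∧ (V ∨ Z))):
        F ((X → (V ∨ W)) ∧ (V ∨ Z)): β-rule — branch into F (X → (V ∨ W))  //  F (V ∨ Z).
          branch 1.1.1 (add F (X → (V ∨ W))):
            F (X → (V ∨ W)): α-rule — add T X, F (V ∨ W).
            F (V ∨ W): α-rule — add F V, F W.
            ○ open, literals {V=F, W=F, X=T, Z=T}.
          branch 1.1.2 (add F (V ∨ Z)):
            F (V ∨ Z): α-rule — add F V, F Z.
            × closes — contains both Z and ¬Z.
      branch 1.2 (add T ((X ∧ ¬X) ↔ (Z ∨ Z))):
        T ((X ∧ ¬X) ↔ (Z ∨ Z)): β-rule — branch into T (X ∧ ¬X), T (Z ∨ Z)  //  F (X ∧ ¬X), F (Z ∨ Z).
          branch 1.2.1 (add T (X ∧ ¬X), T (Z ∨ Z)):
            T (X ∧ ¬X): α-rule — add T X, T ¬X.
            × closes — contains both X and ¬X.
          branch 1.2.2 (add F (X ∧ ¬X), F (Z ∨ Z)):
            F (Z ∨ Z): α-rule — add F Z, F Z.
            × closes — contains both Z and ¬Z.
  branch 2 (add F X, F Z):
    T (((X → (V ∨ W)) ∧ (V ∨ Z)) → ((X ∧ ¬X) ↔ (Z ∨ Z))): β-rule — branch into F ((X → (V ∨ W)) ∧ (V ∨ Z))  //  T ((X ∧ ¬X) ↔ (Z ∨ Z)).
      branch 2.1 (add F ((X → (V ∨ W)) ∧ (V ∨ Z))):
        F ((X → (V ∨ W)) ∧ (V ∨ Z)): β-rule — branch into F (X → (V ∨ W))  //  F (V ∨ Z).
          branch 2.1.1 (add F (X → (V ∨ W))):
            F (X → (V ∨ W)): α-rule — add T X, F (V ∨ W).
            × closes — contains both X and ¬X.
          branch 2.1.2 (add F (V ∨ Z)):
            F (V ∨ Z): α-rule — add F V, F Z.
            ○ open, literals {V=F, X=F, Z=F}.
      branch 2.2 (add T ((X ∧ ¬X) ↔ (Z ∨ Z))):
        T ((X ∧ ¬X) ↔ (Z ∨ Z)): β-rule — branch into T (X ∧ ¬X), T (Z ∨ Z)  //  F (X ∧ ¬X), F (Z ∨ Z).
          branch 2.2.1 (add T (X ∧ ¬X), T (Z ∨ Z)):
            T (X ∧ ¬X): α-rule — add T X, T ¬X.
            × closes — contains both X and ¬X.
          branch 2.2.2 (add F (X ∧ ¬X), F (Z ∨ Z)):
            F (Z ∨ Z): α-rule — add F Z, F Z.
            F (X ∧ ¬X): β-rule — branch into F X  //  F ¬X.
              branch 2.2.2.1 (add F X):
                ○ open, literals {X=F, Z=F}.
              branch 2.2.2.2 (add F ¬X):
                × closes — contains both X and ¬X.
6 branches closed, 3 open.
Each open branch fixes some atoms; the unmentioned ones are free. Counting distinct full assignments: branch {V=F, W=F, X=T, Z=T} (Y) contributes 2 new; branch {V=F, X=F, Z=F} (Y, W) contributes 4 new; branch {X=F, Z=F} (Y, W, V) contributes 4 new. Total: 10.

10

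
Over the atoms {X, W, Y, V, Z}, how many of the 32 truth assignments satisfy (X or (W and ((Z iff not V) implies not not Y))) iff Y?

Initial set: {((X or (W and ((Z iff not V) implies not not Y))) iff Y)}.
((X or (W and ((Z iff not V) implies not not Y))) iff Y): β-rule — branch into (X or (W and ((Z iff not V) implies not not Y))), Y  //  not (X or (W and ((Z iff not V) implies not not Y))), not Y.
  branch 1 (add (X or (W and ((Z iff not V) implies not not Y))), Y):
    (X or (W and ((Z iff not V) implies not not Y))): β-rule — branch into X  //  (W and ((Z iff not V) implies not not Y)).
      branch 1.1 (add X):
        ○ open, literals {X=1, Y=1}.
      branch 1.2 (add (W and ((Z iff not V) implies not not Y))):
        (W and ((Z iff not V) implies not not Y)): α-rule — add W, ((Z iff not V) implies not not Y).
        ((Z iff not V) implies not not Y): β-rule — branch into not (Z iff not V)  //  not not Y.
          branch 1.2.1 (add not (Z iff not V)):
            not (Z iff not V): β-rule — branch into Z, not not V  //  not Z, not V.
              branch 1.2.1.1 (add Z, not not V):
                ○ open, literals {V=1, W=1, Y=1, Z=1}.
              branch 1.2.1.2 (add not Z, not V):
                ○ open, literals {V=0, W=1, Y=1, Z=0}.
          branch 1.2.2 (add not not Y):
            not not Y: drop double negation, giving Y.
            ○ open, literals {W=1, Y=1}.
  branch 2 (add not (X or (W and ((Z iff not V) implies not not Y))), not Y):
    not (X or (W and ((Z iff not V) implies not not Y))): α-rule — add not X, not (W and ((Z iff not V) implies not not Y)).
    not (W and ((Z iff not V) implies not not Y)): β-rule — branch into not W  //  not ((Z iff not V) implies not not Y).
      branch 2.1 (add not W):
        ○ open, literals {W=0, X=0, Y=0}.
      branch 2.2 (add not ((Z iff not V) implies not not Y)):
        not ((Z iff not V) implies not not Y): α-rule — add (Z iff not V), not not not Y.
        not not not Y: drop double negation, giving not Y.
        (Z iff not V): β-rule — branch into Z, not V  //  not Z, not not V.
          branch 2.2.1 (add Z, not V):
            ○ open, literals {V=0, X=0, Y=0, Z=1}.
          branch 2.2.2 (add not Z, not not V):
            ○ open, literals {V=1, X=0, Y=0, Z=0}.
0 branches closed, 7 open.
Each open branch fixes some atoms; the unmentioned ones are free. Counting distinct full assignments: branch {X=1, Y=1} (W, V, Z) contributes 8 new; branch {V=1, W=1, Y=1, Z=1} (X) contributes 1 new; branch {V=0, W=1, Y=1, Z=0} (X) contributes 1 new; branch {W=1, Y=1} (X, V, Z) contributes 2 new; branch {W=0, X=0, Y=0} (V, Z) contributes 4 new; branch {V=0, X=0, Y=0, Z=1} (W) contributes 1 new; branch {V=1, X=0, Y=0, Z=0} (W) contributes 1 new. Total: 18.

18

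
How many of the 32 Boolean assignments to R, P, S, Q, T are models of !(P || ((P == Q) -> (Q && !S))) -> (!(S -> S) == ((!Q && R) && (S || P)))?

Initial set: {T (!(P || ((P == Q) -> (Q && !S))) -> (!(S -> S) == ((!Q && R) && (S || P))))}.
T (!(P || ((P == Q) -> (Q && !S))) -> (!(S -> S) == ((!Q && R) && (S || P)))): β-rule — branch into F !(P || ((P == Q) -> (Q && !S)))  //  T (!(S -> S) == ((!Q && R) && (S || P))).
  branch 1 (add F !(P || ((P == Q) -> (Q && !S)))):
    F !(P || ((P == Q) -> (Q && !S))): β-rule — branch into T P  //  T ((P == Q) -> (Q && !S)).
      branch 1.1 (add T P):
        ○ open, literals {P=T}.
      branch 1.2 (add T ((P == Q) -> (Q && !S))):
        T ((P == Q) -> (Q && !S)): β-rule — branch into F (P == Q)  //  T (Q && !S).
          branch 1.2.1 (add F (P == Q)):
            F (P == Q): β-rule — branch into T P, F Q  //  F P, T Q.
              branch 1.2.1.1 (add T P, F Q):
                ○ open, literals {P=T, Q=F}.
              branch 1.2.1.2 (add F P, T Q):
                ○ open, literals {P=F, Q=T}.
          branch 1.2.2 (add T (Q && !S)):
            T (Q && !S): α-rule — add T Q, T !S.
            ○ open, literals {Q=T, S=F}.
  branch 2 (add T (!(S -> S) == ((!Q && R) && (S || P)))):
    T (!(S -> S) == ((!Q && R) && (S || P))): β-rule — branch into T !(S -> S), T ((!Q && R) && (S || P))  //  F !(S -> S), F ((!Q && R) && (S || P)).
      branch 2.1 (add T !(S -> S), T ((!Q && R) && (S || P))):
        T !(S -> S): α-rule — add T S, F S.
        × closes — contains both S and !S.
      branch 2.2 (add F !(S -> S), F ((!Q && R) && (S || P))):
        F !(S -> S): β-rule — branch into F S  //  T S.
          branch 2.2.1 (add F S):
            F ((!Q && R) && (S || P)): β-rule — branch into F (!Q && R)  //  F (S || P).
              branch 2.2.1.1 (add F (!Q && R)):
                F (!Q && R): β-rule — branch into F !Q  //  F R.
                  branch 2.2.1.1.1 (add F !Q):
                    ○ open, literals {Q=T, S=F}.
                  branch 2.2.1.1.2 (add F R):
                    ○ open, literals {R=F, S=F}.
              branch 2.2.1.2 (add F (S || P)):
                F (S || P): α-rule — add F S, F P.
                ○ open, literals {P=F, S=F}.
          branch 2.2.2 (add T S):
            F ((!Q && R) && (S || P)): β-rule — branch into F (!Q && R)  //  F (S || P).
              branch 2.2.2.1 (add F (!Q && R)):
                F (!Q && R): β-rule — branch into F !Q  //  F R.
                  branch 2.2.2.1.1 (add F !Q):
                    ○ open, literals {Q=T, S=T}.
                  branch 2.2.2.1.2 (add F R):
                    ○ open, literals {R=F, S=T}.
              branch 2.2.2.2 (add F (S || P)):
                F (S || P): α-rule — add F S, F P.
                × closes — contains both S and !S.
2 branches closed, 9 open.
Each open branch fixes some atoms; the unmentioned ones are free. Counting distinct full assignments: branch {P=T} (R, S, Q, T) contributes 16 new; branch {P=T, Q=F} (R, S, T) contributes 0 new; branch {P=F, Q=T} (R, S, T) contributes 8 new; branch {Q=T, S=F} (R, P, T) contributes 0 new; branch {Q=T, S=F} (R, P, T) contributes 0 new; branch {R=F, S=F} (P, Q, T) contributes 2 new; branch {P=F, S=F} (R, Q, T) contributes 2 new; branch {Q=T, S=T} (R, P, T) contributes 0 new; branch {R=F, S=T} (P, Q, T) contributes 2 new. Total: 30.

30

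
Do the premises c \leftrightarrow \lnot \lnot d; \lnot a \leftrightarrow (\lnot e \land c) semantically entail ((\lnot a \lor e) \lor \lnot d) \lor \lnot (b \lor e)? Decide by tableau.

Initial set: {(c \leftrightarrow \lnot \lnot d); (\lnot a \leftrightarrow (\lnot e \land c)); \lnot (((\lnot a \lor e) \lor \lnot d) \lor \lnot (b \lor e))}.
\lnot (((\lnot a \lor e) \lor \lnot d) \lor \lnot (b \lor e)): α-rule — add \lnot ((\lnot a \lor e) \lor \lnot d), \lnot \lnot (b \lor e).
\lnot ((\lnot a \lor e) \lor \lnot d): α-rule — add \lnot (\lnot a \lor e), \lnot \lnot d.
\lnot (\lnot a \lor e): α-rule — add \lnot \lnot a, \lnot e.
(c \leftrightarrow \lnot \lnot d): β-rule — branch into c, \lnot \lnot d  //  \lnot c, \lnot \lnot \lnot d.
  branch 1 (add c, \lnot \lnot d):
    \lnot \lnot d: drop double negation, giving d.
    (\lnot a \leftrightarrow (\lnot e \land c)): β-rule — branch into \lnot a, (\lnot e \land c)  //  \lnot \lnot a, \lnot (\lnot e \land c).
      branch 1.1 (add \lnot a, (\lnot e \land c)):
        × closes — contains both a and \lnot a.
      branch 1.2 (add \lnot \lnot a, \lnot (\lnot e \land c)):
        \lnot \lnot (b \lor e): β-rule — branch into b  //  e.
          branch 1.2.1 (add b):
            \lnot (\lnot e \land c): β-rule — branch into \lnot \lnot e  //  \lnot c.
              branch 1.2.1.1 (add \lnot \lnot e):
                × closes — contains both e and \lnot e.
              branch 1.2.1.2 (add \lnot c):
                × closes — contains both c and \lnot c.
          branch 1.2.2 (add e):
            × closes — contains both e and \lnot e.
  branch 2 (add \lnot c, \lnot \lnot \lnot d):
    \lnot \lnot \lnot d: drop double negation, giving \lnot d.
    × closes — contains both d and \lnot d.
All 5 branches close.
Every branch closed, so the premises entail the conclusion.

Yes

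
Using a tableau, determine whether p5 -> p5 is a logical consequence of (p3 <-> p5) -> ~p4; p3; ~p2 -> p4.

Yes

Initial set: {((p3 <-> p5) -> ~p4); p3; (~p2 -> p4); ~(p5 -> p5)}.
~(p5 -> p5): α-rule — add p5, ~p5.
× closes — contains both p5 and ~p5.
All 1 branch closes.
Every branch closed, so the premises entail the conclusion.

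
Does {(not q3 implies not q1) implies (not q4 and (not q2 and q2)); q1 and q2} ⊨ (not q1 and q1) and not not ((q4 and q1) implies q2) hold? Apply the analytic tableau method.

No

Initial set: {((not q3 implies not q1) implies (not q4 and (not q2 and q2))); (q1 and q2); not ((not q1 and q1) and not not ((q4 and q1) implies q2))}.
(q1 and q2): α-rule — add q1, q2.
((not q3 implies not q1) implies (not q4 and (not q2 and q2))): β-rule — branch into not (not q3 implies not q1)  //  (not q4 and (not q2 and q2)).
  branch 1 (add not (not q3 implies not q1)):
    not (not q3 implies not q1): α-rule — add not q3, not not q1.
    not ((not q1 and q1) and not not ((q4 and q1) implies q2)): β-rule — branch into not (not q1 and q1)  //  not not not ((q4 and q1) implies q2).
      branch 1.1 (add not (not q1 and q1)):
        not (not q1 and q1): β-rule — branch into not not q1  //  not q1.
          branch 1.1.1 (add not not q1):
            ○ open, literals {q1=T, q2=T, q3=F}.
          branch 1.1.2 (add not q1):
            × closes — contains both q1 and not q1.
      branch 1.2 (add not not not ((q4 and q1) implies q2)):
        not not not ((q4 and q1) implies q2): drop double negation, giving not ((q4 and q1) implies q2).
        not ((q4 and q1) implies q2): α-rule — add (q4 and q1), not q2.
        × closes — contains both q2 and not q2.
  branch 2 (add (not q4 and (not q2 and q2))):
    (not q4 and (not q2 and q2)): α-rule — add not q4, (not q2 and q2).
    (not q2 and q2): α-rule — add not q2, q2.
    × closes — contains both q2 and not q2.
3 branches closed, 1 open.
An open branch gives a countermodel: q1=T, q2=T, q3=F (unmentioned atoms arbitrary); the premises hold there but the conclusion fails.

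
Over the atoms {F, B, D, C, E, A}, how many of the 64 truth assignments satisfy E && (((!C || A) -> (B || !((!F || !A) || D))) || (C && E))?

Initial set: {(E && (((!C || A) -> (B || !((!F || !A) || D))) || (C && E)))}.
(E && (((!C || A) -> (B || !((!F || !A) || D))) || (C && E))): α-rule — add E, (((!C || A) -> (B || !((!F || !A) || D))) || (C && E)).
(((!C || A) -> (B || !((!F || !A) || D))) || (C && E)): β-rule — branch into ((!C || A) -> (B || !((!F || !A) || D)))  //  (C && E).
  branch 1 (add ((!C || A) -> (B || !((!F || !A) || D)))):
    ((!C || A) -> (B || !((!F || !A) || D))): β-rule — branch into !(!C || A)  //  (B || !((!F || !A) || D)).
      branch 1.1 (add !(!C || A)):
        !(!C || A): α-rule — add !!C, !A.
        ○ open, literals {A=0, C=1, E=1}.
      branch 1.2 (add (B || !((!F || !A) || D))):
        (B || !((!F || !A) || D)): β-rule — branch into B  //  !((!F || !A) || D).
          branch 1.2.1 (add B):
            ○ open, literals {B=1, E=1}.
          branch 1.2.2 (add !((!F || !A) || D)):
            !((!F || !A) || D): α-rule — add !(!F || !A), !D.
            !(!F || !A): α-rule — add !!F, !!A.
            ○ open, literals {A=1, D=0, E=1, F=1}.
  branch 2 (add (C && E)):
    (C && E): α-rule — add C, E.
    ○ open, literals {C=1, E=1}.
0 branches closed, 4 open.
Each open branch fixes some atoms; the unmentioned ones are free. Counting distinct full assignments: branch {A=0, C=1, E=1} (F, B, D) contributes 8 new; branch {B=1, E=1} (F, D, C, A) contributes 12 new; branch {A=1, D=0, E=1, F=1} (B, C) contributes 2 new; branch {C=1, E=1} (F, B, D, A) contributes 3 new. Total: 25.

25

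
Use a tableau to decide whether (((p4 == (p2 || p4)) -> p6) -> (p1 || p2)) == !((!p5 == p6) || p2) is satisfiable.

Satisfiable

Initial set: {((((p4 == (p2 || p4)) -> p6) -> (p1 || p2)) == !((!p5 == p6) || p2))}.
((((p4 == (p2 || p4)) -> p6) -> (p1 || p2)) == !((!p5 == p6) || p2)): β-rule — branch into (((p4 == (p2 || p4)) -> p6) -> (p1 || p2)), !((!p5 == p6) || p2)  //  !(((p4 == (p2 || p4)) -> p6) -> (p1 || p2)), !!((!p5 == p6) || p2).
  branch 1 (add (((p4 == (p2 || p4)) -> p6) -> (p1 || p2)), !((!p5 == p6) || p2)):
    !((!p5 == p6) || p2): α-rule — add !(!p5 == p6), !p2.
    (((p4 == (p2 || p4)) -> p6) -> (p1 || p2)): β-rule — branch into !((p4 == (p2 || p4)) -> p6)  //  (p1 || p2).
      branch 1.1 (add !((p4 == (p2 || p4)) -> p6)):
        !((p4 == (p2 || p4)) -> p6): α-rule — add (p4 == (p2 || p4)), !p6.
        !(!p5 == p6): β-rule — branch into !p5, !p6  //  !!p5, p6.
          branch 1.1.1 (add !p5, !p6):
            (p4 == (p2 || p4)): β-rule — branch into p4, (p2 || p4)  //  !p4, !(p2 || p4).
              branch 1.1.1.1 (add p4, (p2 || p4)):
                (p2 || p4): β-rule — branch into p2  //  p4.
                  branch 1.1.1.1.1 (add p2):
                    × closes — contains both p2 and !p2.
                  branch 1.1.1.1.2 (add p4):
                    ○ open, literals {p2=0, p4=1, p5=0, p6=0}.
              branch 1.1.1.2 (add !p4, !(p2 || p4)):
                !(p2 || p4): α-rule — add !p2, !p4.
                ○ open, literals {p2=0, p4=0, p5=0, p6=0}.
          branch 1.1.2 (add !!p5, p6):
            × closes — contains both p6 and !p6.
      branch 1.2 (add (p1 || p2)):
        !(!p5 == p6): β-rule — branch into !p5, !p6  //  !!p5, p6.
          branch 1.2.1 (add !p5, !p6):
            (p1 || p2): β-rule — branch into p1  //  p2.
              branch 1.2.1.1 (add p1):
                ○ open, literals {p1=1, p2=0, p5=0, p6=0}.
              branch 1.2.1.2 (add p2):
                × closes — contains both p2 and !p2.
          branch 1.2.2 (add !!p5, p6):
            (p1 || p2): β-rule — branch into p1  //  p2.
              branch 1.2.2.1 (add p1):
                ○ open, literals {p1=1, p2=0, p5=1, p6=1}.
              branch 1.2.2.2 (add p2):
                × closes — contains both p2 and !p2.
  branch 2 (add !(((p4 == (p2 || p4)) -> p6) -> (p1 || p2)), !!((!p5 == p6) || p2)):
    !(((p4 == (p2 || p4)) -> p6) -> (p1 || p2)): α-rule — add ((p4 == (p2 || p4)) -> p6), !(p1 || p2).
    !(p1 || p2): α-rule — add !p1, !p2.
    !!((!p5 == p6) || p2): β-rule — branch into (!p5 == p6)  //  p2.
      branch 2.1 (add (!p5 == p6)):
        ((p4 == (p2 || p4)) -> p6): β-rule — branch into !(p4 == (p2 || p4))  //  p6.
          branch 2.1.1 (add !(p4 == (p2 || p4))):
            (!p5 == p6): β-rule — branch into !p5, p6  //  !!p5, !p6.
              branch 2.1.1.1 (add !p5, p6):
                !(p4 == (p2 || p4)): β-rule — branch into p4, !(p2 || p4)  //  !p4, (p2 || p4).
                  branch 2.1.1.1.1 (add p4, !(p2 || p4)):
                    !(p2 || p4): α-rule — add !p2, !p4.
                    × closes — contains both p4 and !p4.
                  branch 2.1.1.1.2 (add !p4, (p2 || p4)):
                    (p2 || p4): β-rule — branch into p2  //  p4.
                      branch 2.1.1.1.2.1 (add p2):
                        × closes — contains both p2 and !p2.
                      branch 2.1.1.1.2.2 (add p4):
                        × closes — contains both p4 and !p4.
              branch 2.1.1.2 (add !!p5, !p6):
                !(p4 == (p2 || p4)): β-rule — branch into p4, !(p2 || p4)  //  !p4, (p2 || p4).
                  branch 2.1.1.2.1 (add p4, !(p2 || p4)):
                    !(p2 || p4): α-rule — add !p2, !p4.
                    × closes — contains both p4 and !p4.
                  branch 2.1.1.2.2 (add !p4, (p2 || p4)):
                    (p2 || p4): β-rule — branch into p2  //  p4.
                      branch 2.1.1.2.2.1 (add p2):
                        × closes — contains both p2 and !p2.
                      branch 2.1.1.2.2.2 (add p4):
                        × closes — contains both p4 and !p4.
          branch 2.1.2 (add p6):
            (!p5 == p6): β-rule — branch into !p5, p6  //  !!p5, !p6.
              branch 2.1.2.1 (add !p5, p6):
                ○ open, literals {p1=0, p2=0, p5=0, p6=1}.
              branch 2.1.2.2 (add !!p5, !p6):
                × closes — contains both p6 and !p6.
      branch 2.2 (add p2):
        × closes — contains both p2 and !p2.
12 branches closed, 5 open.
An open branch gives a satisfying assignment: p2=0, p4=1, p5=0, p6=0.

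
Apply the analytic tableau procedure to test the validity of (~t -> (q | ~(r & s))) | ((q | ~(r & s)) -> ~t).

Assume the negation and expand:
Initial set: {~((~t -> (q | ~(r & s))) | ((q | ~(r & s)) -> ~t))}.
~((~t -> (q | ~(r & s))) | ((q | ~(r & s)) -> ~t)): α-rule — add ~(~t -> (q | ~(r & s))), ~((q | ~(r & s)) -> ~t).
~(~t -> (q | ~(r & s))): α-rule — add ~t, ~(q | ~(r & s)).
~((q | ~(r & s)) -> ~t): α-rule — add (q | ~(r & s)), ~~t.
× closes — contains both t and ~t.
All 1 branch closes.
Every branch closed, so the negation is unsatisfiable and the formula is valid.

Valid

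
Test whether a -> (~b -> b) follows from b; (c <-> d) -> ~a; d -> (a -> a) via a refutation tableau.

Yes

Initial set: {b; ((c <-> d) -> ~a); (d -> (a -> a)); ~(a -> (~b -> b))}.
~(a -> (~b -> b)): α-rule — add a, ~(~b -> b).
~(~b -> b): α-rule — add ~b, ~b.
× closes — contains both b and ~b.
All 1 branch closes.
Every branch closed, so the premises entail the conclusion.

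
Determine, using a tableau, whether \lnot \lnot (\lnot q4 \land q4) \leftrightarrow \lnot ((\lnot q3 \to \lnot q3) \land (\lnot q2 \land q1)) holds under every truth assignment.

Not valid

Assume the negation and expand:
Initial set: {\lnot (\lnot \lnot (\lnot q4 \land q4) \leftrightarrow \lnot ((\lnot q3 \to \lnot q3) \land (\lnot q2 \land q1)))}.
\lnot (\lnot \lnot (\lnot q4 \land q4) \leftrightarrow \lnot ((\lnot q3 \to \lnot q3) \land (\lnot q2 \land q1))): β-rule — branch into \lnot \lnot (\lnot q4 \land q4), \lnot \lnot ((\lnot q3 \to \lnot q3) \land (\lnot q2 \land q1))  //  \lnot \lnot \lnot (\lnot q4 \land q4), \lnot ((\lnot q3 \to \lnot q3) \land (\lnot q2 \land q1)).
  branch 1 (add \lnot \lnot (\lnot q4 \land q4), \lnot \lnot ((\lnot q3 \to \lnot q3) \land (\lnot q2 \land q1))):
    \lnot \lnot (\lnot q4 \land q4): drop double negation, giving (\lnot q4 \land q4).
    \lnot \lnot ((\lnot q3 \to \lnot q3) \land (\lnot q2 \land q1)): α-rule — add (\lnot q3 \to \lnot q3), (\lnot q2 \land q1).
    (\lnot q4 \land q4): α-rule — add \lnot q4, q4.
    × closes — contains both q4 and \lnot q4.
  branch 2 (add \lnot \lnot \lnot (\lnot q4 \land q4), \lnot ((\lnot q3 \to \lnot q3) \land (\lnot q2 \land q1))):
    \lnot \lnot \lnot (\lnot q4 \land q4): drop double negation, giving \lnot (\lnot q4 \land q4).
    \lnot ((\lnot q3 \to \lnot q3) \land (\lnot q2 \land q1)): β-rule — branch into \lnot (\lnot q3 \to \lnot q3)  //  \lnot (\lnot q2 \land q1).
      branch 2.1 (add \lnot (\lnot q3 \to \lnot q3)):
        \lnot (\lnot q3 \to \lnot q3): α-rule — add \lnot q3, \lnot \lnot q3.
        × closes — contains both q3 and \lnot q3.
      branch 2.2 (add \lnot (\lnot q2 \land q1)):
        \lnot (\lnot q4 \land q4): β-rule — branch into \lnot \lnot q4  //  \lnot q4.
          branch 2.2.1 (add \lnot \lnot q4):
            \lnot (\lnot q2 \land q1): β-rule — branch into \lnot \lnot q2  //  \lnot q1.
              branch 2.2.1.1 (add \lnot \lnot q2):
                ○ open, literals {q2=T, q4=T}.
              branch 2.2.1.2 (add \lnot q1):
                ○ open, literals {q1=F, q4=T}.
          branch 2.2.2 (add \lnot q4):
            \lnot (\lnot q2 \land q1): β-rule — branch into \lnot \lnot q2  //  \lnot q1.
              branch 2.2.2.1 (add \lnot \lnot q2):
                ○ open, literals {q2=T, q4=F}.
              branch 2.2.2.2 (add \lnot q1):
                ○ open, literals {q1=F, q4=F}.
2 branches closed, 4 open.
An open branch gives a countermodel: q2=T, q4=T (unmentioned atoms arbitrary); under it the original formula is false.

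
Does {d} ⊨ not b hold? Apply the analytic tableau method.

Initial set: {d; not not b}.
○ open, literals {b=T, d=T}.
0 branches closed, 1 open.
An open branch gives a countermodel: b=T, d=T (unmentioned atoms arbitrary); the premises hold there but the conclusion fails.

No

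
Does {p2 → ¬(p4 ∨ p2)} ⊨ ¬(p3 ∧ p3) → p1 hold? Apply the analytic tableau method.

Initial set: {(p2 → ¬(p4 ∨ p2)); ¬(¬(p3 ∧ p3) → p1)}.
¬(¬(p3 ∧ p3) → p1): α-rule — add ¬(p3 ∧ p3), ¬p1.
(p2 → ¬(p4 ∨ p2)): β-rule — branch into ¬p2  //  ¬(p4 ∨ p2).
  branch 1 (add ¬p2):
    ¬(p3 ∧ p3): β-rule — branch into ¬p3  //  ¬p3.
      branch 1.1 (add ¬p3):
        ○ open, literals {p1=F, p2=F, p3=F}.
      branch 1.2 (add ¬p3):
        ○ open, literals {p1=F, p2=F, p3=F}.
  branch 2 (add ¬(p4 ∨ p2)):
    ¬(p4 ∨ p2): α-rule — add ¬p4, ¬p2.
    ¬(p3 ∧ p3): β-rule — branch into ¬p3  //  ¬p3.
      branch 2.1 (add ¬p3):
        ○ open, literals {p1=F, p2=F, p3=F, p4=F}.
      branch 2.2 (add ¬p3):
        ○ open, literals {p1=F, p2=F, p3=F, p4=F}.
0 branches closed, 4 open.
An open branch gives a countermodel: p1=F, p2=F, p3=F (unmentioned atoms arbitrary); the premises hold there but the conclusion fails.

No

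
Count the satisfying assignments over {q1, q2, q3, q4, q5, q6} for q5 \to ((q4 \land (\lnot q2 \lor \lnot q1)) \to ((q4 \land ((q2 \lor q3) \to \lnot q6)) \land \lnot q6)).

58

Initial set: {(q5 \to ((q4 \land (\lnot q2 \lor \lnot q1)) \to ((q4 \land ((q2 \lor q3) \to \lnot q6)) \land \lnot q6)))}.
(q5 \to ((q4 \land (\lnot q2 \lor \lnot q1)) \to ((q4 \land ((q2 \lor q3) \to \lnot q6)) \land \lnot q6))): β-rule — branch into \lnot q5  //  ((q4 \land (\lnot q2 \lor \lnot q1)) \to ((q4 \land ((q2 \lor q3) \to \lnot q6)) \land \lnot q6)).
  branch 1 (add \lnot q5):
    ○ open, literals {q5=0}.
  branch 2 (add ((q4 \land (\lnot q2 \lor \lnot q1)) \to ((q4 \land ((q2 \lor q3) \to \lnot q6)) \land \lnot q6))):
    ((q4 \land (\lnot q2 \lor \lnot q1)) \to ((q4 \land ((q2 \lor q3) \to \lnot q6)) \land \lnot q6)): β-rule — branch into \lnot (q4 \land (\lnot q2 \lor \lnot q1))  //  ((q4 \land ((q2 \lor q3) \to \lnot q6)) \land \lnot q6).
      branch 2.1 (add \lnot (q4 \land (\lnot q2 \lor \lnot q1))):
        \lnot (q4 \land (\lnot q2 \lor \lnot q1)): β-rule — branch into \lnot q4  //  \lnot (\lnot q2 \lor \lnot q1).
          branch 2.1.1 (add \lnot q4):
            ○ open, literals {q4=0}.
          branch 2.1.2 (add \lnot (\lnot q2 \lor \lnot q1)):
            \lnot (\lnot q2 \lor \lnot q1): α-rule — add \lnot \lnot q2, \lnot \lnot q1.
            ○ open, literals {q1=1, q2=1}.
      branch 2.2 (add ((q4 \land ((q2 \lor q3) \to \lnot q6)) \land \lnot q6)):
        ((q4 \land ((q2 \lor q3) \to \lnot q6)) \land \lnot q6): α-rule — add (q4 \land ((q2 \lor q3) \to \lnot q6)), \lnot q6.
        (q4 \land ((q2 \lor q3) \to \lnot q6)): α-rule — add q4, ((q2 \lor q3) \to \lnot q6).
        ((q2 \lor q3) \to \lnot q6): β-rule — branch into \lnot (q2 \lor q3)  //  \lnot q6.
          branch 2.2.1 (add \lnot (q2 \lor q3)):
            \lnot (q2 \lor q3): α-rule — add \lnot q2, \lnot q3.
            ○ open, literals {q2=0, q3=0, q4=1, q6=0}.
          branch 2.2.2 (add \lnot q6):
            ○ open, literals {q4=1, q6=0}.
0 branches closed, 5 open.
Each open branch fixes some atoms; the unmentioned ones are free. Counting distinct full assignments: branch {q5=0} (q1, q2, q3, q4, q6) contributes 32 new; branch {q4=0} (q1, q2, q3, q5, q6) contributes 16 new; branch {q1=1, q2=1} (q3, q4, q5, q6) contributes 4 new; branch {q2=0, q3=0, q4=1, q6=0} (q1, q5) contributes 2 new; branch {q4=1, q6=0} (q1, q2, q3, q5) contributes 4 new. Total: 58.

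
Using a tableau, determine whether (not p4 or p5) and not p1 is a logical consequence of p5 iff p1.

Initial set: {(p5 iff p1); not ((not p4 or p5) and not p1)}.
(p5 iff p1): β-rule — branch into p5, p1  //  not p5, not p1.
  branch 1 (add p5, p1):
    not ((not p4 or p5) and not p1): β-rule — branch into not (not p4 or p5)  //  not not p1.
      branch 1.1 (add not (not p4 or p5)):
        not (not p4 or p5): α-rule — add not not p4, not p5.
        × closes — contains both p5 and not p5.
      branch 1.2 (add not not p1):
        ○ open, literals {p1=1, p5=1}.
  branch 2 (add not p5, not p1):
    not ((not p4 or p5) and not p1): β-rule — branch into not (not p4 or p5)  //  not not p1.
      branch 2.1 (add not (not p4 or p5)):
        not (not p4 or p5): α-rule — add not not p4, not p5.
        ○ open, literals {p1=0, p4=1, p5=0}.
      branch 2.2 (add not not p1):
        × closes — contains both p1 and not p1.
2 branches closed, 2 open.
An open branch gives a countermodel: p1=1, p5=1 (unmentioned atoms arbitrary); the premises hold there but the conclusion fails.

No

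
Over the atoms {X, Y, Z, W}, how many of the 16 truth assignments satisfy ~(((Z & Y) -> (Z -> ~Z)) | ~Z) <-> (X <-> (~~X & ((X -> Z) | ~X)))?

Initial set: {T (~(((Z & Y) -> (Z -> ~Z)) | ~Z) <-> (X <-> (~~X & ((X -> Z) | ~X))))}.
T (~(((Z & Y) -> (Z -> ~Z)) | ~Z) <-> (X <-> (~~X & ((X -> Z) | ~X)))): β-rule — branch into T ~(((Z & Y) -> (Z -> ~Z)) | ~Z), T (X <-> (~~X & ((X -> Z) | ~X)))  //  F ~(((Z & Y) -> (Z -> ~Z)) | ~Z), F (X <-> (~~X & ((X -> Z) | ~X))).
  branch 1 (add T ~(((Z & Y) -> (Z -> ~Z)) | ~Z), T (X <-> (~~X & ((X -> Z) | ~X)))):
    T ~(((Z & Y) -> (Z -> ~Z)) | ~Z): α-rule — add F ((Z & Y) -> (Z -> ~Z)), F ~Z.
    F ((Z & Y) -> (Z -> ~Z)): α-rule — add T (Z & Y), F (Z -> ~Z).
    T (Z & Y): α-rule — add T Z, T Y.
    F (Z -> ~Z): α-rule — add T Z, F ~Z.
    T (X <-> (~~X & ((X -> Z) | ~X))): β-rule — branch into T X, T (~~X & ((X -> Z) | ~X))  //  F X, F (~~X & ((X -> Z) | ~X)).
      branch 1.1 (add T X, T (~~X & ((X -> Z) | ~X))):
        T (~~X & ((X -> Z) | ~X)): α-rule — add T ~~X, T ((X -> Z) | ~X).
        T ~~X: drop double negation, giving T X.
        T ((X -> Z) | ~X): β-rule — branch into T (X -> Z)  //  T ~X.
          branch 1.1.1 (add T (X -> Z)):
            T (X -> Z): β-rule — branch into F X  //  T Z.
              branch 1.1.1.1 (add F X):
                × closes — contains both X and ~X.
              branch 1.1.1.2 (add T Z):
                ○ open, literals {X=T, Y=T, Z=T}.
          branch 1.1.2 (add T ~X):
            × closes — contains both X and ~X.
      branch 1.2 (add F X, F (~~X & ((X -> Z) | ~X))):
        F (~~X & ((X -> Z) | ~X)): β-rule — branch into F ~~X  //  F ((X -> Z) | ~X).
          branch 1.2.1 (add F ~~X):
            F ~~X: drop double negation, giving F X.
            ○ open, literals {X=F, Y=T, Z=T}.
          branch 1.2.2 (add F ((X -> Z) | ~X)):
            F ((X -> Z) | ~X): α-rule — add F (X -> Z), F ~X.
            × closes — contains both X and ~X.
  branch 2 (add F ~(((Z & Y) -> (Z -> ~Z)) | ~Z), F (X <-> (~~X & ((X -> Z) | ~X)))):
    F ~(((Z & Y) -> (Z -> ~Z)) | ~Z): β-rule — branch into T ((Z & Y) -> (Z -> ~Z))  //  T ~Z.
      branch 2.1 (add T ((Z & Y) -> (Z -> ~Z))):
        F (X <-> (~~X & ((X -> Z) | ~X))): β-rule — branch into T X, F (~~X & ((X -> Z) | ~X))  //  F X, T (~~X & ((X -> Z) | ~X)).
          branch 2.1.1 (add T X, F (~~X & ((X -> Z) | ~X))):
            T ((Z & Y) -> (Z -> ~Z)): β-rule — branch into F (Z & Y)  //  T (Z -> ~Z).
              branch 2.1.1.1 (add F (Z & Y)):
                F (~~X & ((X -> Z) | ~X)): β-rule — branch into F ~~X  //  F ((X -> Z) | ~X).
                  branch 2.1.1.1.1 (add F ~~X):
                    F ~~X: drop double negation, giving F X.
                    × closes — contains both X and ~X.
                  branch 2.1.1.1.2 (add F ((X -> Z) | ~X)):
                    F ((X -> Z) | ~X): α-rule — add F (X -> Z), F ~X.
                    F (X -> Z): α-rule — add T X, F Z.
                    F (Z & Y): β-rule — branch into F Z  //  F Y.
                      branch 2.1.1.1.2.1 (add F Z):
                        ○ open, literals {X=T, Z=F}.
                      branch 2.1.1.1.2.2 (add F Y):
                        ○ open, literals {X=T, Y=F, Z=F}.
              branch 2.1.1.2 (add T (Z -> ~Z)):
                F (~~X & ((X -> Z) | ~X)): β-rule — branch into F ~~X  //  F ((X -> Z) | ~X).
                  branch 2.1.1.2.1 (add F ~~X):
                    F ~~X: drop double negation, giving F X.
                    × closes — contains both X and ~X.
                  branch 2.1.1.2.2 (add F ((X -> Z) | ~X)):
                    F ((X -> Z) | ~X): α-rule — add F (X -> Z), F ~X.
                    F (X -> Z): α-rule — add T X, F Z.
                    T (Z -> ~Z): β-rule — branch into F Z  //  T ~Z.
                      branch 2.1.1.2.2.1 (add F Z):
                        ○ open, literals {X=T, Z=F}.
                      branch 2.1.1.2.2.2 (add T ~Z):
                        ○ open, literals {X=T, Z=F}.
          branch 2.1.2 (add F X, T (~~X & ((X -> Z) | ~X))):
            T (~~X & ((X -> Z) | ~X)): α-rule — add T ~~X, T ((X -> Z) | ~X).
            T ~~X: drop double negation, giving T X.
            × closes — contains both X and ~X.
      branch 2.2 (add T ~Z):
        F (X <-> (~~X & ((X -> Z) | ~X))): β-rule — branch into T X, F (~~X & ((X -> Z) | ~X))  //  F X, T (~~X & ((X -> Z) | ~X)).
          branch 2.2.1 (add T X, F (~~X & ((X -> Z) | ~X))):
            F (~~X & ((X -> Z) | ~X)): β-rule — branch into F ~~X  //  F ((X -> Z) | ~X).
              branch 2.2.1.1 (add F ~~X):
                F ~~X: drop double negation, giving F X.
                × closes — contains both X and ~X.
              branch 2.2.1.2 (add F ((X -> Z) | ~X)):
                F ((X -> Z) | ~X): α-rule — add F (X -> Z), F ~X.
                F (X -> Z): α-rule — add T X, F Z.
                ○ open, literals {X=T, Z=F}.
          branch 2.2.2 (add F X, T (~~X & ((X -> Z) | ~X))):
            T (~~X & ((X -> Z) | ~X)): α-rule — add T ~~X, T ((X -> Z) | ~X).
            T ~~X: drop double negation, giving T X.
            × closes — contains both X and ~X.
8 branches closed, 7 open.
Each open branch fixes some atoms; the unmentioned ones are free. Counting distinct full assignments: branch {X=T, Y=T, Z=T} (W) contributes 2 new; branch {X=F, Y=T, Z=T} (W) contributes 2 new; branch {X=T, Z=F} (Y, W) contributes 4 new; branch {X=T, Y=F, Z=F} (W) contributes 0 new; branch {X=T, Z=F} (Y, W) contributes 0 new; branch {X=T, Z=F} (Y, W) contributes 0 new; branch {X=T, Z=F} (Y, W) contributes 0 new. Total: 8.

8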